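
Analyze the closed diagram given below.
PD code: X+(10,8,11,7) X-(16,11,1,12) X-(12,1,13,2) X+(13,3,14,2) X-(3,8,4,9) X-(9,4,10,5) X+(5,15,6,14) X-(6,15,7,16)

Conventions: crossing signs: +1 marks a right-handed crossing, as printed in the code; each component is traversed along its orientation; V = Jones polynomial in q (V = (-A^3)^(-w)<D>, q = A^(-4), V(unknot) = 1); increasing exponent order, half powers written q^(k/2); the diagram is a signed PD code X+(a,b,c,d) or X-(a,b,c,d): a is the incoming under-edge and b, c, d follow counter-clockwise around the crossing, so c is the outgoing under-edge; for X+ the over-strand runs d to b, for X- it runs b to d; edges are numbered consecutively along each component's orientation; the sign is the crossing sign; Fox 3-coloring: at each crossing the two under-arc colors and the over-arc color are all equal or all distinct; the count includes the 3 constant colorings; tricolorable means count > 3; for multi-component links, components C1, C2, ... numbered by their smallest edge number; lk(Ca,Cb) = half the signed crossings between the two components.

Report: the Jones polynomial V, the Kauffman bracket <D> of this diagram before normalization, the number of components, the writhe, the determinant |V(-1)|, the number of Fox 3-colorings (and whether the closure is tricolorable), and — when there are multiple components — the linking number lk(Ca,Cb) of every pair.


Jones polynomial: V(q) = 1
<D> = A^-6; writhe -2
components 1, writhe -2 (8 crossings)
3-colorings: 3 of 3^8, det 1 — not tricolorable
note: det 1 = |V(-1)|; not divisible by 3, so not tricolorable


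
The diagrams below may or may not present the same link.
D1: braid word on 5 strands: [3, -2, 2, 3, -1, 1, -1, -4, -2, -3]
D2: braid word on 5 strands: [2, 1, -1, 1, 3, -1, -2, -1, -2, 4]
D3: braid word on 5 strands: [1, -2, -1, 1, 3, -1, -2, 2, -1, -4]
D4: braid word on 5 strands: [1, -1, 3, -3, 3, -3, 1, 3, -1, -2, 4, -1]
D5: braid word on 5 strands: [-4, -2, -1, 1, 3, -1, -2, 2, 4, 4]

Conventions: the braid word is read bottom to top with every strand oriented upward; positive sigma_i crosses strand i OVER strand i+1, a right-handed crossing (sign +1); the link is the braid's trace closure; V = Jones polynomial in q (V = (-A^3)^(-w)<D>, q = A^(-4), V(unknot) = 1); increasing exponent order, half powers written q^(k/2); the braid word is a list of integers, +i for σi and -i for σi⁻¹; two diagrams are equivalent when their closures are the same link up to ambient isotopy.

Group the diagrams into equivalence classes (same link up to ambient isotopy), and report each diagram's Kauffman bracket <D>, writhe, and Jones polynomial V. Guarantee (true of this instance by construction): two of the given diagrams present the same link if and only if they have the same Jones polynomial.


classes: {D1, D2, D3, D4, D5}
V(D1) = 1  [10 crossings, <D> = A^-6, w = -2]
V(D2) = 1  [10 crossings, <D> = 1, w = 0]
D3 (bracket A^-6; 10 crossings at w = -2): V = 1
V(D4) = 1  [12 crossings, <D> = 1, w = 0]
D5 (bracket 1; 10 crossings at w = 0): V = 1
note: one V(q) for all 5 diagrams — one class (guaranteed)


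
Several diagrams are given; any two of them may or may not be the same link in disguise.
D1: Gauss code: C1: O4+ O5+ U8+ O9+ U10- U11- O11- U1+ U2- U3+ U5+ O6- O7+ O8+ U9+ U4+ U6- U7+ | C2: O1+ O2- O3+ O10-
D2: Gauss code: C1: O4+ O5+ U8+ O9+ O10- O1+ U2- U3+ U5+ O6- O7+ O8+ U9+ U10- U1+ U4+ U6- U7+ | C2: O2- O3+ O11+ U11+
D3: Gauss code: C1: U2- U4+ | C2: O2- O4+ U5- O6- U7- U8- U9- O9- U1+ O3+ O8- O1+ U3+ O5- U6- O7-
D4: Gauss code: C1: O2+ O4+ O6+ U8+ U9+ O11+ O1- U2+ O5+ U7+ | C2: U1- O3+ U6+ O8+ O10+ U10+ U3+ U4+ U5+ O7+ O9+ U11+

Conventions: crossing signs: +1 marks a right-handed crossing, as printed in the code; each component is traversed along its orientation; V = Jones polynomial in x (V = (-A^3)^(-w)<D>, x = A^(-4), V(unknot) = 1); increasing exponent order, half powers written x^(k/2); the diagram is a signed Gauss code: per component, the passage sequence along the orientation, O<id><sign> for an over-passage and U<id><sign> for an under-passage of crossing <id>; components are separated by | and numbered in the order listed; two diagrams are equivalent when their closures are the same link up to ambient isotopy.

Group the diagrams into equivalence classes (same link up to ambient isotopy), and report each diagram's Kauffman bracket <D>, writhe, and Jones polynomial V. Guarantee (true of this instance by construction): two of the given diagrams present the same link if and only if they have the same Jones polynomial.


equivalence classes: {D1, D2} | {D3} | {D4}
D1 (bracket -A^-9 + A^-1 + A^3 + A^7; 11 crossings at w = +3): V = -x^(1/2) - x^(3/2) - x^(5/2) + x^(9/2)
D2 (bracket -A^-3 + A^5 + A^9 + A^13; 11 crossings at w = +5): V = -x^(1/2) - x^(3/2) - x^(5/2) + x^(9/2)
V(D3) = x^(-9/2) - x^(-5/2) - x^(-3/2) - x^(-1/2)  [9 crossings, <D> = A^-7 + A^-3 + A - A^9, w = -3]
V(D4) = -x^(5/2) - x^(9/2) + x^(11/2) - x^(13/2) + x^(15/2) - x^(17/2)  [11 crossings, <D> = A^-7 - A^-3 + A - A^5 + A^9 + A^17, w = +9]
key observation: comparing 4 Jones polynomials yields 3 groups


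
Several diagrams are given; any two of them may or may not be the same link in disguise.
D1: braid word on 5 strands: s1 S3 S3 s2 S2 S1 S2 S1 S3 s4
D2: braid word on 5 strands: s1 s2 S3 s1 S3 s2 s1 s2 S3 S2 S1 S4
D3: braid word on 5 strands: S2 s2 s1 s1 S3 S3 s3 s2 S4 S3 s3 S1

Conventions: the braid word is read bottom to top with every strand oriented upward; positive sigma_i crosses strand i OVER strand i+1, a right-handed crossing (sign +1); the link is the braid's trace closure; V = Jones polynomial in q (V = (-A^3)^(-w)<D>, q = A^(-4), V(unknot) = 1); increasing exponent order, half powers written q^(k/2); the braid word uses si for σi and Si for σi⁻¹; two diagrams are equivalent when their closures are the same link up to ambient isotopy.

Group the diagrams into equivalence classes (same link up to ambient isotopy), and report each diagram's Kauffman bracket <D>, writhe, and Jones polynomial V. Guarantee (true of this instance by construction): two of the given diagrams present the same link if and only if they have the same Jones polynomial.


equivalence classes: {D1} | {D2} | {D3}
D1 (bracket A^-8 + 1 - A^4; 10 crossings at w = -4): V = -q^-4 + q^-3 + q^-1
V(D2) = -q^-3 + q^-2 - q^-1 + 3 - q + q^2 - q^3  (w 0, c 12, <D> = -A^-12 + A^-8 - A^-4 + 3 - A^4 + A^8 - A^12)
V(D3) = 1  [12 crossings, <D> = 1, w = 0]
key observation: V(q) takes 3 values over 3 diagrams, fixing the grouping


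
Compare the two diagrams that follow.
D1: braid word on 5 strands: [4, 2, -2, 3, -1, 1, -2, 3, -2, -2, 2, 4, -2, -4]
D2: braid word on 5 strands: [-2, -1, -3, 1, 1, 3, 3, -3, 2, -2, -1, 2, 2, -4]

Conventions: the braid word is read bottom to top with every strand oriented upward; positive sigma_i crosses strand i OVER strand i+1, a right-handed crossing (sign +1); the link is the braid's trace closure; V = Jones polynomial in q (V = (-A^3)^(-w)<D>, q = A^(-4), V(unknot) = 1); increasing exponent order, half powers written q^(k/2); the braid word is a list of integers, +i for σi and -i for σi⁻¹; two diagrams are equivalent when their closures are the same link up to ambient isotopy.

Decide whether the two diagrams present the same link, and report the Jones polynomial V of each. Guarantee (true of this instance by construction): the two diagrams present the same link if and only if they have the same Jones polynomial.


equivalent: no
D1 (bracket A^-8 + 1 + A^4 + A^8 + A^12 - A^16; 14 crossings at w = 0): V = -q^-4 + q^-3 + q^-2 + q^-1 + 1 + q^2
V(D2) = q^-1 + 2 + q  (w 0, c 14, <D> = A^-4 + 2 + A^4)
key observation: 2 classes among 2 diagrams; unequal V(q) rules out equality


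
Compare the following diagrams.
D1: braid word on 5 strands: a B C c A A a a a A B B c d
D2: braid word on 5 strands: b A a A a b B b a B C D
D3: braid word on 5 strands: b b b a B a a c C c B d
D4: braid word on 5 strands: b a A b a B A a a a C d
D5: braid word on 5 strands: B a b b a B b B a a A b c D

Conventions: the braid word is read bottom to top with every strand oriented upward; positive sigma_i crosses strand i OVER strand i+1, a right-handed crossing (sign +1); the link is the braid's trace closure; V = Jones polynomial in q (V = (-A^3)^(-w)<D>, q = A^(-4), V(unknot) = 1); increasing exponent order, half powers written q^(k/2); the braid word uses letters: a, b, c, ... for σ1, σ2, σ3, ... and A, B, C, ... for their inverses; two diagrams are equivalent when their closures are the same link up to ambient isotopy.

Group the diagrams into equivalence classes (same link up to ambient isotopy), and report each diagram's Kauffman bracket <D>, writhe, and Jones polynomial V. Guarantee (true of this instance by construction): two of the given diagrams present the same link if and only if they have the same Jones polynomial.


equivalence classes: {D1} | {D2} | {D3, D4, D5}
D1 (bracket A^4 + A^12 - A^16; 14 crossings at w = 0): V = -q^-4 + q^-3 + q^-1
D2 (bracket 1; 12 crossings at w = 0): V = 1
V(D3) = q - q^2 + 2q^3 - q^4 + q^5 - q^6  (w +6, c 12, <D> = -A^-6 + A^-2 - A^2 + 2A^6 - A^10 + A^14)
V(D4) = q - q^2 + 2q^3 - q^4 + q^5 - q^6  (w +4, c 12, <D> = -A^-12 + A^-8 - A^-4 + 2 - A^4 + A^8)
V(D5) = q - q^2 + 2q^3 - q^4 + q^5 - q^6  [14 crossings, <D> = -A^-12 + A^-8 - A^-4 + 2 - A^4 + A^8, w = +4]
observation: 3 classes among 5 diagrams; unequal V(q) rules out equality


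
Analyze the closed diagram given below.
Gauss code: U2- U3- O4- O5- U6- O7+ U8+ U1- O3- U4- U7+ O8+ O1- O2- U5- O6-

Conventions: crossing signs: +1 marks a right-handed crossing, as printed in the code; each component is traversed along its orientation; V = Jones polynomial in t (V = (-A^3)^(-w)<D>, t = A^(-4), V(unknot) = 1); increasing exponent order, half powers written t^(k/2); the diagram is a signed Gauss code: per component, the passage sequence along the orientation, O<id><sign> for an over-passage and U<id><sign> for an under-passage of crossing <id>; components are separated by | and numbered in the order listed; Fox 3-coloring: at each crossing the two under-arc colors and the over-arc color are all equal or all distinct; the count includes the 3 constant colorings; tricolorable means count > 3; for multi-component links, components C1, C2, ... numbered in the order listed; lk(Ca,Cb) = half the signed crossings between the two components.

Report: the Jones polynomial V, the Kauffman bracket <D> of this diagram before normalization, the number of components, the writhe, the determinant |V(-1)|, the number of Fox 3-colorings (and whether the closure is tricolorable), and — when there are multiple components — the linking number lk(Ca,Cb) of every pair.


V(t) = -t^-6 + t^-5 - t^-4 + 2t^-3 - t^-2 + t^-1
bracket: A^-8 - A^-4 + 2 - A^4 + A^8 - A^12, w = -4
1 component, writhe -4, over 8 crossings
det 7, colorings 3 of 3^8 — not tricolorable
observation: w = -4 (over 8 crossings) is diagram-only; (-A^3)^(4) removes it from V


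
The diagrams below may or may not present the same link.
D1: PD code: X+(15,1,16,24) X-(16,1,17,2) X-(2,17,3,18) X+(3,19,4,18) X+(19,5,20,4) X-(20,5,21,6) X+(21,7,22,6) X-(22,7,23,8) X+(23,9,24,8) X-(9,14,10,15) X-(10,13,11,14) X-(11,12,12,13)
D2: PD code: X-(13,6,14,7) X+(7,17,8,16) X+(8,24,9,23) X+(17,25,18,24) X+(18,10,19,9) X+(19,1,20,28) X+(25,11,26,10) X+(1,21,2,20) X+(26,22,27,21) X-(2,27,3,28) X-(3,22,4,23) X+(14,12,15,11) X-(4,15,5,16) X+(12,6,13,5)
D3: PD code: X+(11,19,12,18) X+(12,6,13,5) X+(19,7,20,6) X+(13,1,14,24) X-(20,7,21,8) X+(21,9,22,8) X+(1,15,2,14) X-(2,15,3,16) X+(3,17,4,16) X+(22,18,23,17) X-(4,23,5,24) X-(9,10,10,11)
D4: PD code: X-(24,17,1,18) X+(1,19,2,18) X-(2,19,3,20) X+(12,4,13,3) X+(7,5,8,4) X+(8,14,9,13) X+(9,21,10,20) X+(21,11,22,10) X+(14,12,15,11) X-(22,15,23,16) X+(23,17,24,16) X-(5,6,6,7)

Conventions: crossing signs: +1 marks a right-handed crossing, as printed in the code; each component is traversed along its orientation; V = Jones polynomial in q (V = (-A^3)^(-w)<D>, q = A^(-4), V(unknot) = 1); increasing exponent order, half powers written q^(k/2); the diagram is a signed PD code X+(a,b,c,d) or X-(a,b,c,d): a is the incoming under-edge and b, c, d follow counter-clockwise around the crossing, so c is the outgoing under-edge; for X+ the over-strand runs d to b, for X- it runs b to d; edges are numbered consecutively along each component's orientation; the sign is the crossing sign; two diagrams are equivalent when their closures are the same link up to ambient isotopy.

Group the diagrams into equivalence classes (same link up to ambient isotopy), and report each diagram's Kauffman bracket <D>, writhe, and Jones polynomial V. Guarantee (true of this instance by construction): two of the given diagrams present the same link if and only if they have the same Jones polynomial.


grouping into links: {D1} | {D2, D3, D4}
V(D1) = 1  (w -2, c 12, <D> = A^-6)
V(D2) = q - q^2 + 2q^3 - q^4 + q^5 - q^6  [14 crossings, <D> = -A^-6 + A^-2 - A^2 + 2A^6 - A^10 + A^14, w = +6]
V(D3) = q - q^2 + 2q^3 - q^4 + q^5 - q^6  [12 crossings, <D> = -A^-12 + A^-8 - A^-4 + 2 - A^4 + A^8, w = +4]
D4 (bracket -A^-12 + A^-8 - A^-4 + 2 - A^4 + A^8; 12 crossings at w = +4): V = q - q^2 + 2q^3 - q^4 + q^5 - q^6
key observation: 2 classes among 4 diagrams; unequal V(q) rules out equality


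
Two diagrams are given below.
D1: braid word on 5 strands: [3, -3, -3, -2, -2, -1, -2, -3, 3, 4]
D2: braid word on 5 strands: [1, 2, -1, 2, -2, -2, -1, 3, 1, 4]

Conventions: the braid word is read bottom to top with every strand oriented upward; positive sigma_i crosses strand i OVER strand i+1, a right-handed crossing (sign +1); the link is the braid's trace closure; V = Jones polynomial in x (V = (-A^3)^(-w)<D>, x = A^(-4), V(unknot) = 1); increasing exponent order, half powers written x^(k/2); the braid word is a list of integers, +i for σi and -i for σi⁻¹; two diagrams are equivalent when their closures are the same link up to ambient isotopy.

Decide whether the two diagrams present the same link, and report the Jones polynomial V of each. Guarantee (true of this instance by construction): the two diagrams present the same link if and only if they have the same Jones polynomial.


equivalent: no
D1 (bracket A^-8 + 1 - A^4; 10 crossings at w = -4): V = -x^-4 + x^-3 + x^-1
V(D2) = 1  [10 crossings, <D> = A^6, w = +2]
observation: 2 values of V(x) split the 2 diagrams


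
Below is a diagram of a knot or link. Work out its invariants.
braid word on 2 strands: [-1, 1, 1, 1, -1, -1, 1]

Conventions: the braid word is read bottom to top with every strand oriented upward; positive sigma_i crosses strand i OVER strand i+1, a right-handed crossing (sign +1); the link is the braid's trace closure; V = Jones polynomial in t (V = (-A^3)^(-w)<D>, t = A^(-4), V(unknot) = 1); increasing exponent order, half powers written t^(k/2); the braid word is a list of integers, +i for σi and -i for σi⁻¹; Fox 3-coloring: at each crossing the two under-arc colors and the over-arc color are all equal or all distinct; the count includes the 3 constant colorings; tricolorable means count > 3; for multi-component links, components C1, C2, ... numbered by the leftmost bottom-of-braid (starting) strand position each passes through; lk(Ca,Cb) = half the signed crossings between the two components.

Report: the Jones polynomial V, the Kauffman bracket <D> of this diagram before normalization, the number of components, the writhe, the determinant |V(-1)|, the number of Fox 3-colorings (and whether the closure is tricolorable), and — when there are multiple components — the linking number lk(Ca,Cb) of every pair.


Jones polynomial: V(t) = 1
<D> = -A^3; writhe +1
components 1, writhe +1 (7 crossings)
3-colorings: 3 of 3^7, det 1 — not tricolorable
note: w = +1 shifts under R1 moves; the (-A^3)^(-1) factor cancels that in V


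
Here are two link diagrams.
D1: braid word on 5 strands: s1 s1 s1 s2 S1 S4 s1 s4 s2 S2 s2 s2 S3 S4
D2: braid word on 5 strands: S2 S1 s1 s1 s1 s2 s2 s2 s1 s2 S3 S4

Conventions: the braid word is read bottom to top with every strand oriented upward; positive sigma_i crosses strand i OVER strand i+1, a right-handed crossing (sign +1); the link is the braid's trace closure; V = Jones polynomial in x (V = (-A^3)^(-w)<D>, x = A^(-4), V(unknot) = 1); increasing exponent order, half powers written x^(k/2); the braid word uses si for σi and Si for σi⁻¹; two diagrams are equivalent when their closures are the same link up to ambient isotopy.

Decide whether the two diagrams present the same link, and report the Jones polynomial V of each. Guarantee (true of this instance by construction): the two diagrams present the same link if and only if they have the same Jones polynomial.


same link: yes
V(D1) = x^2 + 2x^4 - 2x^5 + x^6 - 2x^7 + x^8  [14 crossings, <D> = A^-20 - 2A^-16 + A^-12 - 2A^-8 + 2A^-4 + A^4, w = +4]
V(D2) = x^2 + 2x^4 - 2x^5 + x^6 - 2x^7 + x^8  (w +4, c 12, <D> = A^-20 - 2A^-16 + A^-12 - 2A^-8 + 2A^-4 + A^4)
note: D2 (12 crossings) and D1 (14) are Markov-related braid presentations


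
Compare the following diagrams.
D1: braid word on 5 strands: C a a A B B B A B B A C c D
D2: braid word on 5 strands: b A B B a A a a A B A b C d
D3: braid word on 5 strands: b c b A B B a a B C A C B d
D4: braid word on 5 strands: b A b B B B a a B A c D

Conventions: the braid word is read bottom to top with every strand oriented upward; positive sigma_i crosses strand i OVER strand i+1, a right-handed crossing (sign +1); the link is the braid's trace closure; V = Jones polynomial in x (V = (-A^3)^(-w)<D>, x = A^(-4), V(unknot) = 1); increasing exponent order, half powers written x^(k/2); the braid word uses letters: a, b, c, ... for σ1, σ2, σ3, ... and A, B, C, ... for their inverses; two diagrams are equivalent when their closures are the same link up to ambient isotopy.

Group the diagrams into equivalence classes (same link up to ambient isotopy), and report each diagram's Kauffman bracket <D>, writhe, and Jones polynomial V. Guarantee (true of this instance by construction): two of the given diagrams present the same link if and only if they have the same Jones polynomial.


equivalence classes: {D1} | {D2, D3, D4}
D1 (bracket A^-16 + A^-8 - A^-4 + 1 - A^4; 14 crossings at w = -8): V = -x^-7 + x^-6 - x^-5 + x^-4 + x^-2
D2 (bracket -A^-10 + 2A^-6 - A^-2 + 2A^2 - A^6 + A^10 - A^14; 14 crossings at w = -2): V = -x^-5 + x^-4 - x^-3 + 2x^-2 - x^-1 + 2 - x
V(D3) = -x^-5 + x^-4 - x^-3 + 2x^-2 - x^-1 + 2 - x  [14 crossings, <D> = -A^-10 + 2A^-6 - A^-2 + 2A^2 - A^6 + A^10 - A^14, w = -2]
V(D4) = -x^-5 + x^-4 - x^-3 + 2x^-2 - x^-1 + 2 - x  (w -2, c 12, <D> = -A^-10 + 2A^-6 - A^-2 + 2A^2 - A^6 + A^10 - A^14)
key observation: comparing 4 Jones polynomials yields 2 groups


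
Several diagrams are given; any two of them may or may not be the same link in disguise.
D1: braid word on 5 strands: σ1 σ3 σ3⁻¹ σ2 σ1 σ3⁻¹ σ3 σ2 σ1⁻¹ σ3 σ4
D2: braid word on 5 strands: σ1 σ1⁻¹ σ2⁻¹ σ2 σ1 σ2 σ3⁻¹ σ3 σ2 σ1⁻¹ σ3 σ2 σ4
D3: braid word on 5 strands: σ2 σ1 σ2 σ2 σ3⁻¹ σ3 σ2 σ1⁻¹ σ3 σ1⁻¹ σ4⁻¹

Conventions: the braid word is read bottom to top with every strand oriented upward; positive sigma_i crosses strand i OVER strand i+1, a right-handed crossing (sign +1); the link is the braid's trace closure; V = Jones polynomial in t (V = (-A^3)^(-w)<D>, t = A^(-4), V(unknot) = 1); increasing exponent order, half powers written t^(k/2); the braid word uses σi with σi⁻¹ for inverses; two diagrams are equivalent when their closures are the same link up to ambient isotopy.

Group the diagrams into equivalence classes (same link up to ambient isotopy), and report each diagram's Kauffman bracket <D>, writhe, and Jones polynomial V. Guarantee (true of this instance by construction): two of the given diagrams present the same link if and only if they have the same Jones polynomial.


grouping into links: {D1, D2, D3}
V(D1) = -t^(1/2) - t^(5/2)  (w +5, c 11, <D> = A^5 + A^13)
V(D2) = -t^(1/2) - t^(5/2)  (w +5, c 13, <D> = A^5 + A^13)
V(D3) = -t^(1/2) - t^(5/2)  [11 crossings, <D> = A^-1 + A^7, w = +3]
why: all 3 diagrams share one V(t), hence one class


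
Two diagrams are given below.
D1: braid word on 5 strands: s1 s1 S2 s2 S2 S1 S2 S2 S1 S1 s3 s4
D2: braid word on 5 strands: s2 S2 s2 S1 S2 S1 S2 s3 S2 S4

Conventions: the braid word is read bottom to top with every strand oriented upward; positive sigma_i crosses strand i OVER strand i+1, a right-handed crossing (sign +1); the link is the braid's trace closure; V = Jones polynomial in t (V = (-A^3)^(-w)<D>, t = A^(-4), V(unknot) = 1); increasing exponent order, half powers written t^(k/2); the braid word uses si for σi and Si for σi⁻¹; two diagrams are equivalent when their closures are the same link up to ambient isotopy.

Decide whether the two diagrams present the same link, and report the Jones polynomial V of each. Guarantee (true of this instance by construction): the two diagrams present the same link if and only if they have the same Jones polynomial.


equivalent: yes
D1 (bracket A^-2 + A^6 - A^10; 12 crossings at w = -2): V = -t^-4 + t^-3 + t^-1
D2 (bracket A^-8 + 1 - A^4; 10 crossings at w = -4): V = -t^-4 + t^-3 + t^-1
key observation: Markov moves rewrite D1 (12 crossings) into D2 (10)


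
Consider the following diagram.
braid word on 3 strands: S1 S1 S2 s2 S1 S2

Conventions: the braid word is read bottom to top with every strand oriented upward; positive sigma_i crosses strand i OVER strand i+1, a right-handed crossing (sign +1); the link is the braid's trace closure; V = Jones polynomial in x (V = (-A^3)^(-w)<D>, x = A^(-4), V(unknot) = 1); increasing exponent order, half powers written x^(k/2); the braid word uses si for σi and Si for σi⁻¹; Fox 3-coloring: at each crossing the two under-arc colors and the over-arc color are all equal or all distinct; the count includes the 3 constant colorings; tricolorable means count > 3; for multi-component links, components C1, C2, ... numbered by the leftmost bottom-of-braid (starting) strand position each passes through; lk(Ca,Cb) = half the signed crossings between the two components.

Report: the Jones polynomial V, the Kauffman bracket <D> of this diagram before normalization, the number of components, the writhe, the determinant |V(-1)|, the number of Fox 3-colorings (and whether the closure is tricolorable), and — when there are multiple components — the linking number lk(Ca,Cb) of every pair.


V = -x^-4 + x^-3 + x^-1
<D> = A^-8 + 1 - A^4 (w = -4)
1 component over 6 crossings, w = -4
9 Fox colorings among 3^6, |V(-1)| = 3: tricolorable
why: w = -4 (over 6 crossings) is diagram-only; (-A^3)^(4) removes it from V


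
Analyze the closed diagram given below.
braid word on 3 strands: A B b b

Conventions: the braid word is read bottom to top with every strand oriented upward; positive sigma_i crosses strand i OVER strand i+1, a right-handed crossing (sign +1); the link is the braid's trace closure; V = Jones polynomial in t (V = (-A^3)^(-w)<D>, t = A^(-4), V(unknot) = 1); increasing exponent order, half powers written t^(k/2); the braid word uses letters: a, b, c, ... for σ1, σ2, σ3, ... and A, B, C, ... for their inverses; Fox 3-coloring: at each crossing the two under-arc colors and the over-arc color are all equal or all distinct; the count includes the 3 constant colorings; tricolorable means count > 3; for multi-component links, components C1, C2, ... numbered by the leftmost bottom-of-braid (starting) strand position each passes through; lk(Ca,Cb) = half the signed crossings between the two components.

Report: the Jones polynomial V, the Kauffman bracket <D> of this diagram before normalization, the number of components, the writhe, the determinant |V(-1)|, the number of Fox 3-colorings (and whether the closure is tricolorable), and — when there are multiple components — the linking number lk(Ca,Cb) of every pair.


V(t) = 1
bracket: 1, w = 0
1 component, writhe 0, over 4 crossings
det 1, colorings 3 of 3^4 — not tricolorable
observation: |V(-1)| = 1: so not tricolorable, since 3 does not divide 1


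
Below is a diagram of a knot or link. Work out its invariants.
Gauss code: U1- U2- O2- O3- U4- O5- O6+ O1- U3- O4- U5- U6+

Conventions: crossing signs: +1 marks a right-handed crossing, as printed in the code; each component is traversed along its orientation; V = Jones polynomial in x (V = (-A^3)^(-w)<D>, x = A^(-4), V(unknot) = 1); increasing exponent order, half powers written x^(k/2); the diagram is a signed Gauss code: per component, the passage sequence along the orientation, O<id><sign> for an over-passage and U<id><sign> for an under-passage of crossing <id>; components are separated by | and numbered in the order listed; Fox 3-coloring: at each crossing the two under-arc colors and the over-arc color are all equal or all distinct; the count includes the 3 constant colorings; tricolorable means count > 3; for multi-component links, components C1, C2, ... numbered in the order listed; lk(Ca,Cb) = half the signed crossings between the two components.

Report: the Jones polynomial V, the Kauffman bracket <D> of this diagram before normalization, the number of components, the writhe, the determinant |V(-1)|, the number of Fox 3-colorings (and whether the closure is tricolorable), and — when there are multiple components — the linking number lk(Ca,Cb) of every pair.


Jones polynomial: V(x) = -x^-4 + x^-3 + x^-1
<D> = A^-8 + 1 - A^4; writhe -4
components 1, writhe -4 (6 crossings)
3-colorings: 9 of 3^6, det 3 — tricolorable
note: det 3 = |V(-1)|; divisible by 3, so tricolorable


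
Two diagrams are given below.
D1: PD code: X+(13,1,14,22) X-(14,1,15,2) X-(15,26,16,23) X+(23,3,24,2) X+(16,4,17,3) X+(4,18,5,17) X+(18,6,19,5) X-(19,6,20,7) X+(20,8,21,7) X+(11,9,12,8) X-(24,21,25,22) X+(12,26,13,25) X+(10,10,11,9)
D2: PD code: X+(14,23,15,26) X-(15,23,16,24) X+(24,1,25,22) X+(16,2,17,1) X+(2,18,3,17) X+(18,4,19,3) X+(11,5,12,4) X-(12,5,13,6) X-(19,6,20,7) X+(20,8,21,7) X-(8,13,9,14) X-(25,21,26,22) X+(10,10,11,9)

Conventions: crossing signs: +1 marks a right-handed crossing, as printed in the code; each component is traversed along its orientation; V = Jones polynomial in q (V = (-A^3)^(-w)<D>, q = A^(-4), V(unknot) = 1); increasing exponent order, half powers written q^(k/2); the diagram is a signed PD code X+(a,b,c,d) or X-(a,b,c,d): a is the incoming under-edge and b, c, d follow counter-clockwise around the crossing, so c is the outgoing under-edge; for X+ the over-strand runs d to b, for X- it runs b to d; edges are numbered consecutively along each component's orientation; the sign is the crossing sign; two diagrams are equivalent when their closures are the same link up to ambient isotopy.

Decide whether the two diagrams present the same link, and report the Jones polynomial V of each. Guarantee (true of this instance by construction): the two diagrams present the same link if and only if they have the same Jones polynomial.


equivalent: yes
V(D1) = -q^(1/2) - q^(3/2) - q^(5/2) + q^(9/2)  (w +5, c 13, <D> = -A^-3 + A^5 + A^9 + A^13)
V(D2) = -q^(1/2) - q^(3/2) - q^(5/2) + q^(9/2)  [13 crossings, <D> = -A^-9 + A^-1 + A^3 + A^7, w = +3]
key observation: from 13 to 13 crossings by R-moves: one link, two diagrams


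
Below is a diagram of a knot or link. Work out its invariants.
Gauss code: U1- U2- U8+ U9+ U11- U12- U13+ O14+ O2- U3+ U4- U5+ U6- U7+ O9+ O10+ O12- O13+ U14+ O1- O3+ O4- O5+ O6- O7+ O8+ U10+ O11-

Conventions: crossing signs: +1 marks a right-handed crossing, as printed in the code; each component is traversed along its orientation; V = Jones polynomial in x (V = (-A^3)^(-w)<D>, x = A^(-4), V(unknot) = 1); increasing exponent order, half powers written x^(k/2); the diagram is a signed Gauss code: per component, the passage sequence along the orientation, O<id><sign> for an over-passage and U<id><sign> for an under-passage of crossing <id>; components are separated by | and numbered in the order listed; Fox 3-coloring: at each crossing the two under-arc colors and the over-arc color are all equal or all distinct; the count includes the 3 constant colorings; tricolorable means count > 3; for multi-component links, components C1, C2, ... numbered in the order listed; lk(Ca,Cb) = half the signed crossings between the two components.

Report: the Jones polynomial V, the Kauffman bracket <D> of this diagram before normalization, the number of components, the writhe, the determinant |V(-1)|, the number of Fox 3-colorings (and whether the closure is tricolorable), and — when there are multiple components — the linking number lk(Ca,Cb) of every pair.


V = x + x^3 - x^4
<D> = -A^-10 + A^-6 + A^2 (w = +2)
1 component over 14 crossings, w = +2
9 Fox colorings among 3^14, |V(-1)| = 3: tricolorable
why: det 3 = |V(-1)|; divisible by 3, so tricolorable


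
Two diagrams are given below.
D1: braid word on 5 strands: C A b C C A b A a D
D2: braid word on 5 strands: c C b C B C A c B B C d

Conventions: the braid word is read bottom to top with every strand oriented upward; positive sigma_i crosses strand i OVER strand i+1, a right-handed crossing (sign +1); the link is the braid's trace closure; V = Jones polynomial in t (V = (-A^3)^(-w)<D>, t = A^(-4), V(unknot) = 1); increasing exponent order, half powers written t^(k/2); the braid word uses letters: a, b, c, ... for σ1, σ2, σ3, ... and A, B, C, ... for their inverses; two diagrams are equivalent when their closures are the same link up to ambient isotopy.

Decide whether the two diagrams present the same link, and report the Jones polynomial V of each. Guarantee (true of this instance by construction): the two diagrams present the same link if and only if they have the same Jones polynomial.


equivalent: no
D1 (bracket A^-16 - 2A^-12 + 3A^-8 - 3A^-4 + 4 - 3A^4 + 2A^8 - A^12; 10 crossings at w = -4): V = -t^-6 + 2t^-5 - 3t^-4 + 4t^-3 - 3t^-2 + 3t^-1 - 2 + t
V(D2) = -t^-6 + t^-5 - t^-4 + 2t^-3 - t^-2 + t^-1  [12 crossings, <D> = A^-8 - A^-4 + 2 - A^4 + A^8 - A^12, w = -4]
observation: V(t) takes 2 values over 2 diagrams, fixing the grouping


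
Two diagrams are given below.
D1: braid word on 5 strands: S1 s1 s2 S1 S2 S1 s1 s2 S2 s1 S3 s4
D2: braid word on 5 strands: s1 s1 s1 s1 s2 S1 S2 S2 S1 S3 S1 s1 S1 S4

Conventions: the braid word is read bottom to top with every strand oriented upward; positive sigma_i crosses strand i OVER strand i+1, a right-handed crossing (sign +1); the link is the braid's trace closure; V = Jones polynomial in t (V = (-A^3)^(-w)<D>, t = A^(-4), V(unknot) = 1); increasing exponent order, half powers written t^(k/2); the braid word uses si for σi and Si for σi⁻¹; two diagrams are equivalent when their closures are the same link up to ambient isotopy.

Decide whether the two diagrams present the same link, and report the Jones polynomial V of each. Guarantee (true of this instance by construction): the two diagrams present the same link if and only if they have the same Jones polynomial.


equivalent: no
D1 (bracket 1; 12 crossings at w = 0): V = 1
V(D2) = t^-2 - t^-1 + 1 - t + t^2  [14 crossings, <D> = A^-14 - A^-10 + A^-6 - A^-2 + A^2, w = -2]
observation: 2 classes among 2 diagrams; unequal V(t) rules out equality


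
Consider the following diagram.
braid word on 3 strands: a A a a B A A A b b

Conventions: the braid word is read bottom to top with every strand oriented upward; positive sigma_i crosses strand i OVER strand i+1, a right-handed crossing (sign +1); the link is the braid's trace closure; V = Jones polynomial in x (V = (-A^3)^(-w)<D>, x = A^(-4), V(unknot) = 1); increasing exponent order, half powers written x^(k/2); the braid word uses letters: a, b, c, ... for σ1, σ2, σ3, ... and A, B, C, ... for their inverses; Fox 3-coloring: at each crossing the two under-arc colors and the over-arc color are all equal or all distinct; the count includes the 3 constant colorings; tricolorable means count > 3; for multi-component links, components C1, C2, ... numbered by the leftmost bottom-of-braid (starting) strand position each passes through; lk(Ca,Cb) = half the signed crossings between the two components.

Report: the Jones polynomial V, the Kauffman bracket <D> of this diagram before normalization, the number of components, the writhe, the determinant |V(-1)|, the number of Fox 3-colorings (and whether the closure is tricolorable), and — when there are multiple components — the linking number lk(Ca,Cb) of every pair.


Jones polynomial: V(x) = -x^-3 + 2x^-2 - 2x^-1 + 3 - 2x + 2x^2 - x^3
<D> = -A^-12 + 2A^-8 - 2A^-4 + 3 - 2A^4 + 2A^8 - A^12; writhe 0
components 1, writhe 0 (10 crossings)
3-colorings: 3 of 3^10, det 13 — not tricolorable
note: V spans 6 powers of x: at least 6 crossings in any diagram


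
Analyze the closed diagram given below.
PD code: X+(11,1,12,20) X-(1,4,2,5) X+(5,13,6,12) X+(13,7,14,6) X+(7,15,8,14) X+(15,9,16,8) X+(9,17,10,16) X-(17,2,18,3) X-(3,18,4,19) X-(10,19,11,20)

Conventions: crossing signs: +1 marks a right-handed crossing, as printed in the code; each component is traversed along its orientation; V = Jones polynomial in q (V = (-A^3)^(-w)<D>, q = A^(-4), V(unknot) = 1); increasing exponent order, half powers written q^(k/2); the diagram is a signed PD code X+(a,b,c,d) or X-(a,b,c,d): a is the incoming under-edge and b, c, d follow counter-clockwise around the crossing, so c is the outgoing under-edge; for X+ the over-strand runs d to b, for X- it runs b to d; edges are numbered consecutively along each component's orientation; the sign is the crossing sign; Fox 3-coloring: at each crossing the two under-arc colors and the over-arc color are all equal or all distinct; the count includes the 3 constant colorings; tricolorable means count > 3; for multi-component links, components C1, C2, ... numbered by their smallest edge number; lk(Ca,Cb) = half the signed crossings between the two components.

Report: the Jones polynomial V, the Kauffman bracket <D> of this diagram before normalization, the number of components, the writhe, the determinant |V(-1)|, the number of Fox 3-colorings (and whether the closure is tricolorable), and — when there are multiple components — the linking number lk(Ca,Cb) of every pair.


V = -q^-2 + q^-1 - 1 + 3q - 2q^2 + 3q^3 - 2q^4 + q^5 - q^6
<D> = -A^-18 + A^-14 - 2A^-10 + 3A^-6 - 2A^-2 + 3A^2 - A^6 + A^10 - A^14 (w = +2)
1 component over 10 crossings, w = +2
9 Fox colorings among 3^10, |V(-1)| = 15: tricolorable
why: w = +2 shifts under R1 moves; the (-A^3)^(-2) factor cancels that in V


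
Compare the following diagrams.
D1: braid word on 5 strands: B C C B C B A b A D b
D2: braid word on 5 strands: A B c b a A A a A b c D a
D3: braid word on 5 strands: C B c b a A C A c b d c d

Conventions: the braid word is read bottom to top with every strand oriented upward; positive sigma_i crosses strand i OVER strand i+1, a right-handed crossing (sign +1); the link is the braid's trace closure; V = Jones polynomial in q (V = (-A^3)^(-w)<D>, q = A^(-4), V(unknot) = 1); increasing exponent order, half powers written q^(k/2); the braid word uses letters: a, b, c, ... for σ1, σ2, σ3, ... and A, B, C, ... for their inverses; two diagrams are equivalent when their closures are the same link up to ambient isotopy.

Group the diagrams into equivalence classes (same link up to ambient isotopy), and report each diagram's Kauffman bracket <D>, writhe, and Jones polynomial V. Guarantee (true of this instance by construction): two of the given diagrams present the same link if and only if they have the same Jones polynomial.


classes: {D1} | {D2, D3}
V(D1) = -q^(-15/2) + q^(-13/2) - 2q^(-11/2) + 2q^(-9/2) - 2q^(-7/2) + q^(-5/2) - q^(-3/2)  [11 crossings, <D> = A^-15 - A^-11 + 2A^-7 - 2A^-3 + 2A - A^5 + A^9, w = -7]
V(D2) = -q^(1/2) + q^(3/2) - q^(5/2) - q^(9/2)  [13 crossings, <D> = A^-15 + A^-7 - A^-3 + A, w = +1]
V(D3) = -q^(1/2) + q^(3/2) - q^(5/2) - q^(9/2)  [13 crossings, <D> = A^-9 + A^-1 - A^3 + A^7, w = +3]
note: V(q) takes 2 values over 3 diagrams, fixing the grouping


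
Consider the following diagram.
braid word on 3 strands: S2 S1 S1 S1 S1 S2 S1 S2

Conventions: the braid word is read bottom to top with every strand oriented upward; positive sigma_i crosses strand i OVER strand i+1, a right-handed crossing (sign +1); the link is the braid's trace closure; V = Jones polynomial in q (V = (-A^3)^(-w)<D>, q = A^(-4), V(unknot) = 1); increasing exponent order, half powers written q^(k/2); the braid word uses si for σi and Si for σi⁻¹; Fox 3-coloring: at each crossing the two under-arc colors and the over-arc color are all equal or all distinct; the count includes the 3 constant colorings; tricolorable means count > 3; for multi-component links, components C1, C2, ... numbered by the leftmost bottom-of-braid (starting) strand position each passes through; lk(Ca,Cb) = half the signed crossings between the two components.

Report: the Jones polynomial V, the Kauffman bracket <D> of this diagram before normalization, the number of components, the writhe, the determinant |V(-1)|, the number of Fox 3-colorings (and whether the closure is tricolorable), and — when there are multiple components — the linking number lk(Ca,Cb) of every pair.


V = -q^-10 + q^-9 - q^-8 + q^-7 - q^-6 + q^-5 + q^-3
<D> = A^-12 + A^-4 - 1 + A^4 - A^8 + A^12 - A^16 (w = -8)
1 component over 8 crossings, w = -8
3 Fox colorings among 3^8, |V(-1)| = 7: not tricolorable
why: w = -8 shifts under R1 moves; the (-A^3)^(8) factor cancels that in V


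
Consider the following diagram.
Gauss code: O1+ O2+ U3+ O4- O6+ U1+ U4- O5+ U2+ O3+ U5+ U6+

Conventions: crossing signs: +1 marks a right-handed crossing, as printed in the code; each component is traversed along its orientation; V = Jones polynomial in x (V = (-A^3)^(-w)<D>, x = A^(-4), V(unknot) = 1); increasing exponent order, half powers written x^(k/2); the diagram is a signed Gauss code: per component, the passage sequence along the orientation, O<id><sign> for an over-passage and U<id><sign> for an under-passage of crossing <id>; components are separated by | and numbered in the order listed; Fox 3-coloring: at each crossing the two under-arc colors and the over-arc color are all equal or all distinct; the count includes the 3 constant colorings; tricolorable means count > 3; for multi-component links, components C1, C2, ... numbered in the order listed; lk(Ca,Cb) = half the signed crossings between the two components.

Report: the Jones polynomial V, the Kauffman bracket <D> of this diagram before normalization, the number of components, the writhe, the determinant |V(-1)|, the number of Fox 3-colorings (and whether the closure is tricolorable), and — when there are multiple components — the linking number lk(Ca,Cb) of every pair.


V(x) = x - x^2 + 2x^3 - x^4 + x^5 - x^6
bracket: -A^-12 + A^-8 - A^-4 + 2 - A^4 + A^8, w = +4
1 component, writhe +4, over 6 crossings
det 7, colorings 3 of 3^6 — not tricolorable
observation: |V(-1)| = 7: so not tricolorable, since 3 does not divide 7


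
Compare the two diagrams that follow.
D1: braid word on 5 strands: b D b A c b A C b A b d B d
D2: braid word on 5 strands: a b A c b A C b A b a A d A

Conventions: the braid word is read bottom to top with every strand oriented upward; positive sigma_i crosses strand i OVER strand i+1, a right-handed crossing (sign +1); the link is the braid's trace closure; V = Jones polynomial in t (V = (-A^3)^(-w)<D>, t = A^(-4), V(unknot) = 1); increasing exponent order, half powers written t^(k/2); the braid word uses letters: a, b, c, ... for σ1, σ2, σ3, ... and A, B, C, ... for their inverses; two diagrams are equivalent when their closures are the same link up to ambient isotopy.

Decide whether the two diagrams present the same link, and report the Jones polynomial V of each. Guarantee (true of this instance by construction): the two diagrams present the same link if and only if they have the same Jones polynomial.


equivalent: yes
V(D1) = -t^-3 + 2t^-2 - 2t^-1 + 3 - 2t + 2t^2 - t^3  (w +2, c 14, <D> = -A^-6 + 2A^-2 - 2A^2 + 3A^6 - 2A^10 + 2A^14 - A^18)
V(D2) = -t^-3 + 2t^-2 - 2t^-1 + 3 - 2t + 2t^2 - t^3  [14 crossings, <D> = -A^-6 + 2A^-2 - 2A^2 + 3A^6 - 2A^10 + 2A^14 - A^18, w = +2]
key observation: one V(t) for all 2 diagrams — one class (guaranteed)


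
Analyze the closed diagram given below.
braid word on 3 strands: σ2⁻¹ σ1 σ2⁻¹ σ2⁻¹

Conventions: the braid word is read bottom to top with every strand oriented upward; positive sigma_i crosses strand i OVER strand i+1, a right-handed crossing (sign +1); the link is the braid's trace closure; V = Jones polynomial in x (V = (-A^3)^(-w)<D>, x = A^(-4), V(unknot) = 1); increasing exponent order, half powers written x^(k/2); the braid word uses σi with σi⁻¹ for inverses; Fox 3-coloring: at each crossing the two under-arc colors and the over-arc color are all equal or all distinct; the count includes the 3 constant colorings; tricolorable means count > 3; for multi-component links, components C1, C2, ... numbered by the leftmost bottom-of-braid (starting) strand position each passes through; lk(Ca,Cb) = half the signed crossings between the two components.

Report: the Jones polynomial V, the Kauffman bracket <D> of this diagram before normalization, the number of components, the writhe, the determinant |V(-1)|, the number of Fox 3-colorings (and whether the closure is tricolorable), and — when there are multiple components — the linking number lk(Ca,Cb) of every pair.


V = -x^-4 + x^-3 + x^-1
<D> = A^-2 + A^6 - A^10 (w = -2)
1 component over 4 crossings, w = -2
9 Fox colorings among 3^4, |V(-1)| = 3: tricolorable
why: V spans 3 powers of x: at least 3 crossings in any diagram
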